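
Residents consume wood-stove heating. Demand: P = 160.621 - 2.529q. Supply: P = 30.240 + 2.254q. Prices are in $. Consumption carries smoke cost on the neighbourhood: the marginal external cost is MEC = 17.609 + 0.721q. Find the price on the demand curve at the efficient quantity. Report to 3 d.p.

Social marginal benefit = demand − MEC = 143.012 - 3.250q.
Set SMB = MC: 143.012 - 3.250q = 30.240 + 2.254q → q* = 20.4891.
Consumer price on the demand curve at q*: 160.621 − 2.529×20.4891 = 108.8041.

P = $108.804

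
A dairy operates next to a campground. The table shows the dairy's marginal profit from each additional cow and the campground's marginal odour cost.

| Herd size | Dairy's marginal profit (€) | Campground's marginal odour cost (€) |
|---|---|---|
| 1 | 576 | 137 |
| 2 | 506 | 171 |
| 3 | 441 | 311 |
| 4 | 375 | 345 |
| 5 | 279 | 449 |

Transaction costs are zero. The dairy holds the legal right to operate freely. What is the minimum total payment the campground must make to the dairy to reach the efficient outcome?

€279

Left alone the dairy would choose level 5 (marginal profit stays positive).
Efficient level: k* = 4 (marginal profit ≥ marginal odour cost through 4).
The campground must at least cover the dairy's forgone profit from cutting 5→4: 279 = 279.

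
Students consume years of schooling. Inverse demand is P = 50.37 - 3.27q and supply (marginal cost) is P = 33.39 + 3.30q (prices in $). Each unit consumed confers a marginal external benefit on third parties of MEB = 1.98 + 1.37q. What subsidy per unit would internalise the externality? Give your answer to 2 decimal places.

Social marginal benefit = demand + MEB = 52.35 - 1.90q.
Set SMB = MC: 52.35 - 1.90q = 33.39 + 3.30q → q* = 3.6462.
The Pigouvian subsidy equals MEB at q*: 1.98 + 1.37×3.6462 = 6.9753.

subsidy = $6.98 per unit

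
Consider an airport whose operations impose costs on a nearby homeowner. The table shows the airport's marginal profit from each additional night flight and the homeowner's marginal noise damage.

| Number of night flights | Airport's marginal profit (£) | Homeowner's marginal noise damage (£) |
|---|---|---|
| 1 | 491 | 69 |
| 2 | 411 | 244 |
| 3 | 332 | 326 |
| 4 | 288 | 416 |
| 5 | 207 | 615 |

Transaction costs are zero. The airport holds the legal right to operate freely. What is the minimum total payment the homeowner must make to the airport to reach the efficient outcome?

Left alone the airport would choose level 5 (marginal profit stays positive).
Efficient level: k* = 3 (marginal profit ≥ marginal noise damage through 3).
The homeowner must at least cover the airport's forgone profit from cutting 5→3: 288 + 207 = 495.

£495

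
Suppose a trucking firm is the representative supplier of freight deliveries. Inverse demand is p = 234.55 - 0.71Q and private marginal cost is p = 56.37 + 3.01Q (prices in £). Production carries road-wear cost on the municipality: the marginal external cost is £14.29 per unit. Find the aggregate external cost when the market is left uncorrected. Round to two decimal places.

£684.46

Market equilibrium (private): 56.37 + 3.01Q = 234.55 - 0.71Q → Q_m = 47.8978.
Total external cost = MEC × Q_m = 14.29 × 47.8978 = 684.4596.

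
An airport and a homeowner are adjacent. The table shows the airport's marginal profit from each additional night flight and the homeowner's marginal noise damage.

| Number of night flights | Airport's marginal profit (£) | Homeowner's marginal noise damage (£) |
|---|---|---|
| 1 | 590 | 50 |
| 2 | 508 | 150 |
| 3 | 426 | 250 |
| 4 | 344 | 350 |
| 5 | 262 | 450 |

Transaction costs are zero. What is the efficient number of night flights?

Bargaining reaches the level where marginal profit last exceeds marginal noise damage.
That holds through level 3 (426 ≥ 250) but not at 4 (344 < 350).

3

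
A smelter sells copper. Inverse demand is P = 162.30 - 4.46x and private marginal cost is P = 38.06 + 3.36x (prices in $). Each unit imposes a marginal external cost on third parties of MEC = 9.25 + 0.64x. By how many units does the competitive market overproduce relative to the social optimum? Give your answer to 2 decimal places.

2.30 units

Market equilibrium (private): 38.06 + 3.36x = 162.30 - 4.46x → x_m = 15.8875.
Social marginal cost = private MC + MEC = 47.31 + 4.00x.
Set SMC = demand: 47.31 + 4.00x = 162.30 - 4.46x → x* = 13.5922.
Gap = |15.8875 − 13.5922| = 2.2953.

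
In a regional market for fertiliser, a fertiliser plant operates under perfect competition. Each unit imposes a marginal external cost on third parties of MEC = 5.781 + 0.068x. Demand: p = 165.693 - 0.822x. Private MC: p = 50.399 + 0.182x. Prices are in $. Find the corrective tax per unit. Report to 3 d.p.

tax = $12.728 per unit

Social marginal cost = private MC + MEC = 56.180 + 0.250x.
Set SMC = demand: 56.180 + 0.250x = 165.693 - 0.822x → x* = 102.1576.
The Pigouvian tax equals MEC at x*: 5.781 + 0.068×102.1576 = 12.7277.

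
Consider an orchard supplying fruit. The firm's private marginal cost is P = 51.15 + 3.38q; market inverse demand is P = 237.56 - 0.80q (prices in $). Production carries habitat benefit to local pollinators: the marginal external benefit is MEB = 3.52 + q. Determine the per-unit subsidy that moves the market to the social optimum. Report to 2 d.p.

Social marginal cost = private MC − MEB = 47.63 + 2.38q.
Set SMC = demand: 47.63 + 2.38q = 237.56 - 0.80q → q* = 59.7264.
The Pigouvian subsidy equals MEB at q*: 3.52 + 1.00×59.7264 = 63.2464.

subsidy = $63.25 per unit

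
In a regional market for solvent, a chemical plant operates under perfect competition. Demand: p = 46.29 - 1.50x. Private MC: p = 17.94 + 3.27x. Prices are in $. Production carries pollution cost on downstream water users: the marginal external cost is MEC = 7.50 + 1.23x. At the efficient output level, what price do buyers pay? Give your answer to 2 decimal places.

Social marginal cost = private MC + MEC = 25.44 + 4.50x.
Set SMC = demand: 25.44 + 4.50x = 46.29 - 1.50x → x* = 3.4750.
Consumer price on the demand curve at x*: 46.29 − 1.50×3.4750 = 41.0775.

P = $41.08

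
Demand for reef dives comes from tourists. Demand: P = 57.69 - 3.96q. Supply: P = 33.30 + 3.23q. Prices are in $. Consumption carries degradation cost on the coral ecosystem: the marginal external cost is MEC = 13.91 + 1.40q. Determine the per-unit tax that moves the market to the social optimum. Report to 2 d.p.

tax = $15.62 per unit

Social marginal benefit = demand − MEC = 43.78 - 5.36q.
Set SMB = MC: 43.78 - 5.36q = 33.30 + 3.23q → q* = 1.2200.
The Pigouvian tax equals MEC at q*: 13.91 + 1.40×1.2200 = 15.6180.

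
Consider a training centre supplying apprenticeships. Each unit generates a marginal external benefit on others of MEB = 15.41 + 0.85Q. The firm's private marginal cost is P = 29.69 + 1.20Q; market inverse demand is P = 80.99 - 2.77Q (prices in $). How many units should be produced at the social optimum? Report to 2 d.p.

Q* = 21.38

Social marginal cost = private MC − MEB = 14.28 + 0.35Q.
Set SMC = demand: 14.28 + 0.35Q = 80.99 - 2.77Q → Q* = 21.3814.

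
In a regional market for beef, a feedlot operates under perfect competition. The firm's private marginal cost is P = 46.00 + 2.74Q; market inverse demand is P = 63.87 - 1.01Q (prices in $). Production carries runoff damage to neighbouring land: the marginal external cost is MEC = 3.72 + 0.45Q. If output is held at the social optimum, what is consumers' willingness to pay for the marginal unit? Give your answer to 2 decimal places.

Social marginal cost = private MC + MEC = 49.72 + 3.19Q.
Set SMC = demand: 49.72 + 3.19Q = 63.87 - 1.01Q → Q* = 3.3690.
Consumer price on the demand curve at Q*: 63.87 − 1.01×3.3690 = 60.4673.

P = $60.47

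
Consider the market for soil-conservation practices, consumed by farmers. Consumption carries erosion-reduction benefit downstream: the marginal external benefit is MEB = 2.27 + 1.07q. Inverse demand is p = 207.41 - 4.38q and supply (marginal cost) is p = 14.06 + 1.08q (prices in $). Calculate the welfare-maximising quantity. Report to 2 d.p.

q* = 44.56

Social marginal benefit = demand + MEB = 209.68 - 3.31q.
Set SMB = MC: 209.68 - 3.31q = 14.06 + 1.08q → q* = 44.5604.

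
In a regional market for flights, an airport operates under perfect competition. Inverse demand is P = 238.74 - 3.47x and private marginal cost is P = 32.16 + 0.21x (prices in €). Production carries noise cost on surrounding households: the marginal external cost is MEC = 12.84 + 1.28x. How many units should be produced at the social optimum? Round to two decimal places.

Social marginal cost = private MC + MEC = 45.00 + 1.49x.
Set SMC = demand: 45.00 + 1.49x = 238.74 - 3.47x → x* = 39.0605.

x* = 39.06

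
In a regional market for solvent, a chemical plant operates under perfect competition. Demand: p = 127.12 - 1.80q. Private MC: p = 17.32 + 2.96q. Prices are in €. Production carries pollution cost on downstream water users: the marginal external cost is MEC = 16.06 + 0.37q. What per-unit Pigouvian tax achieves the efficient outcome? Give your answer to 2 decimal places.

tax = €22.82 per unit

Social marginal cost = private MC + MEC = 33.38 + 3.33q.
Set SMC = demand: 33.38 + 3.33q = 127.12 - 1.80q → q* = 18.2729.
The Pigouvian tax equals MEC at q*: 16.06 + 0.37×18.2729 = 22.8210.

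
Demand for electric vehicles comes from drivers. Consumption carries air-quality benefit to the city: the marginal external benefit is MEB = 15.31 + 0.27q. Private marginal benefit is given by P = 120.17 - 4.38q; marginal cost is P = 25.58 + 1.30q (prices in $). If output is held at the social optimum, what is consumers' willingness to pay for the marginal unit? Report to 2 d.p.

P = $31.19

Social marginal benefit = demand + MEB = 135.48 - 4.11q.
Set SMB = MC: 135.48 - 4.11q = 25.58 + 1.30q → q* = 20.3142.
Consumer price on the demand curve at q*: 120.17 − 4.38×20.3142 = 31.1938.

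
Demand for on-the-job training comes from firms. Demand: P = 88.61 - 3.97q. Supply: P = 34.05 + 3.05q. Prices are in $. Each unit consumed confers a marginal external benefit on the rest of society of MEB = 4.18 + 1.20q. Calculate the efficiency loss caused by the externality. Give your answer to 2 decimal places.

DWL = $15.67

Market equilibrium (private): 34.05 + 3.05q = 88.61 - 3.97q → q_m = 7.7721.
Social marginal benefit = demand + MEB = 92.79 - 2.77q.
Set SMB = MC: 92.79 - 2.77q = 34.05 + 3.05q → q* = 10.0928.
Between q* and q_m the wedge SMB − MC runs linearly from 0 to MEB(q_m), so the loss is a triangle.
DWL = ½ × 2.3207 × 13.5065 = 15.6723.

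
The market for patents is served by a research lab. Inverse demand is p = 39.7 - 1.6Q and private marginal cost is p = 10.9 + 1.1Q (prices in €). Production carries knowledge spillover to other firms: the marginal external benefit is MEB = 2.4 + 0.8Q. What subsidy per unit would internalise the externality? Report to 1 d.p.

Social marginal cost = private MC − MEB = 8.5 + 0.3Q.
Set SMC = demand: 8.5 + 0.3Q = 39.7 - 1.6Q → Q* = 16.4211.
The Pigouvian subsidy equals MEB at Q*: 2.4 + 0.8×16.4211 = 15.5369.

subsidy = €15.5 per unit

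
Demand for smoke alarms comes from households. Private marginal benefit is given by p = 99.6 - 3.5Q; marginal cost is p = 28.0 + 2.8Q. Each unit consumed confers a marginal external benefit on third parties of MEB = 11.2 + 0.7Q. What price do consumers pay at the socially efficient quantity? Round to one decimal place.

P = 47.9

Social marginal benefit = demand + MEB = 110.8 - 2.8Q.
Set SMB = MC: 110.8 - 2.8Q = 28.0 + 2.8Q → Q* = 14.7857.
Consumer price on the demand curve at Q*: 99.6 − 3.5×14.7857 = 47.8501.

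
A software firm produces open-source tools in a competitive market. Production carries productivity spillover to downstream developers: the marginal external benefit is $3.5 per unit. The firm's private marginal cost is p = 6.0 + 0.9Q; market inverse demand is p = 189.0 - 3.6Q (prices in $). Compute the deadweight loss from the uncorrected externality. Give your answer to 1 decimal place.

Market equilibrium (private): 6.0 + 0.9Q = 189.0 - 3.6Q → Q_m = 40.6667.
Social marginal cost = private MC − MEB = 2.5 + 0.9Q.
Set SMC = demand: 2.5 + 0.9Q = 189.0 - 3.6Q → Q* = 41.4444.
Height of the DWL triangle at Q_m is demand(Q_m) − SMC(Q_m) = MEB(Q_m) = 3.5000.
DWL = ½ × 0.7777 × 3.5000 = 1.3610.

DWL = $1.4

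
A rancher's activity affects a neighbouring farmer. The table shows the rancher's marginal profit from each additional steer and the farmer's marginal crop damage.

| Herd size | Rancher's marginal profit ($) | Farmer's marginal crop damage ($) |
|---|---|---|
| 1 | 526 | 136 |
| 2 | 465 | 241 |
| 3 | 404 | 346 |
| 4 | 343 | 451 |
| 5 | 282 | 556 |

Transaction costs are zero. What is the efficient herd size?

3

Bargaining reaches the level where marginal profit last exceeds marginal crop damage.
That holds through level 3 (404 ≥ 346) but not at 4 (343 < 451).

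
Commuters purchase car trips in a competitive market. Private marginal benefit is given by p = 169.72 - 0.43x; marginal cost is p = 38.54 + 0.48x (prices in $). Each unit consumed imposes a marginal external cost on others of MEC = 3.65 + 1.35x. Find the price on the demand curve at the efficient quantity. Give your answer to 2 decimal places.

Social marginal benefit = demand − MEC = 166.07 - 1.78x.
Set SMB = MC: 166.07 - 1.78x = 38.54 + 0.48x → x* = 56.4292.
Consumer price on the demand curve at x*: 169.72 − 0.43×56.4292 = 145.4554.

P = $145.46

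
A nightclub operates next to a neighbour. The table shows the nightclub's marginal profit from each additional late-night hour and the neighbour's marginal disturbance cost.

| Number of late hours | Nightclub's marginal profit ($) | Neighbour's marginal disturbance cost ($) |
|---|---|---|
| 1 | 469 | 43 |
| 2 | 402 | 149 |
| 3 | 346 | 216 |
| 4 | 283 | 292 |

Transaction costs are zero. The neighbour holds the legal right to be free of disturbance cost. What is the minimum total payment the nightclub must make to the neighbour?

$408

Efficient level: marginal profit ≥ marginal disturbance cost through level 3, so k* = 3.
With the neighbour holding the right, the nightclub must at least compensate total damage at k*: 43 + 149 + 216 = 408.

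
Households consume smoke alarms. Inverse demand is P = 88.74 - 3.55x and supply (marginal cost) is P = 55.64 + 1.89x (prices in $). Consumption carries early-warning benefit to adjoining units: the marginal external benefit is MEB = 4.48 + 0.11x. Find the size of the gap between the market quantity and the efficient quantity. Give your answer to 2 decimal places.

Market equilibrium (private): 55.64 + 1.89x = 88.74 - 3.55x → x_m = 6.0846.
Social marginal benefit = demand + MEB = 93.22 - 3.44x.
Set SMB = MC: 93.22 - 3.44x = 55.64 + 1.89x → x* = 7.0507.
Gap = |6.0846 − 7.0507| = 0.9661.

0.97 units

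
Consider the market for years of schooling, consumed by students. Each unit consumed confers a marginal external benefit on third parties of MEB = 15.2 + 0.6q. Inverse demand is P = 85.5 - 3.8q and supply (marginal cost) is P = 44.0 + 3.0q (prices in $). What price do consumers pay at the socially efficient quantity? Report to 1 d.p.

P = $50.7

Social marginal benefit = demand + MEB = 100.7 - 3.2q.
Set SMB = MC: 100.7 - 3.2q = 44.0 + 3.0q → q* = 9.1452.
Consumer price on the demand curve at q*: 85.5 − 3.8×9.1452 = 50.7482.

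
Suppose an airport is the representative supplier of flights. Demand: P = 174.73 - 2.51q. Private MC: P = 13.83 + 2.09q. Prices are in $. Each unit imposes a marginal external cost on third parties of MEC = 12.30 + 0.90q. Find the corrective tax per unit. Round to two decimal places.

Social marginal cost = private MC + MEC = 26.13 + 2.99q.
Set SMC = demand: 26.13 + 2.99q = 174.73 - 2.51q → q* = 27.0182.
The Pigouvian tax equals MEC at q*: 12.30 + 0.90×27.0182 = 36.6164.

tax = $36.62 per unit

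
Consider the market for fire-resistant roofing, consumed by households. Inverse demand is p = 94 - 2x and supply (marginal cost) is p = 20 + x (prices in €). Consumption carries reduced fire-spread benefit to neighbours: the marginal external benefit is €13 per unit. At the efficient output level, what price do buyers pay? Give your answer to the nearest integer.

P = €36

Social marginal benefit = demand + MEB = 107 - 2x.
Set SMB = MC: 107 - 2x = 20 + x → x* = 29.0000.
Consumer price on the demand curve at x*: 94 − 2×29.0000 = 36.0000.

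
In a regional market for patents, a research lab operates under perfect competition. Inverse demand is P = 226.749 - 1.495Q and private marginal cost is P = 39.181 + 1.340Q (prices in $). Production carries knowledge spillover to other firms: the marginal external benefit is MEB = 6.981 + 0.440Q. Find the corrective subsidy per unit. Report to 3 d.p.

Social marginal cost = private MC − MEB = 32.200 + 0.900Q.
Set SMC = demand: 32.200 + 0.900Q = 226.749 - 1.495Q → Q* = 81.2313.
The Pigouvian subsidy equals MEB at Q*: 6.981 + 0.440×81.2313 = 42.7228.

subsidy = $42.723 per unit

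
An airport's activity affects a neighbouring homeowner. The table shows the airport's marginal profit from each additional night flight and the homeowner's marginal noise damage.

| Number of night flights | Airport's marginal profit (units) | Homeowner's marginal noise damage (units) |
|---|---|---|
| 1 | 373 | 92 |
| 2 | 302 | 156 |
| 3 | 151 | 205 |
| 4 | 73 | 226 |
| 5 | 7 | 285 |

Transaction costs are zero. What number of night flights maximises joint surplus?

Bargaining reaches the level where marginal profit last exceeds marginal noise damage.
That holds through level 2 (302 ≥ 156) but not at 3 (151 < 205).

2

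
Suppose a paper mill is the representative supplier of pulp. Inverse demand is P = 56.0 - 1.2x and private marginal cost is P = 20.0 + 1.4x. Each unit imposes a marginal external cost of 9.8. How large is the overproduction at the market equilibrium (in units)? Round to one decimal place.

3.8 units

Market equilibrium (private): 20.0 + 1.4x = 56.0 - 1.2x → x_m = 13.8462.
Social marginal cost = private MC + MEC = 29.8 + 1.4x.
Set SMC = demand: 29.8 + 1.4x = 56.0 - 1.2x → x* = 10.0769.
Gap = |13.8462 − 10.0769| = 3.7693.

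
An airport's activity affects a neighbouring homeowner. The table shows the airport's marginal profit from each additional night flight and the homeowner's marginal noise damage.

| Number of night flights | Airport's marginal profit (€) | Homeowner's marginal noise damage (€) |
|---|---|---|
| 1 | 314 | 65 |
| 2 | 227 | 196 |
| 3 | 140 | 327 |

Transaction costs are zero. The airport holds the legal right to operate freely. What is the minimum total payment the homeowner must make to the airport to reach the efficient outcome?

€140

Left alone the airport would choose level 3 (marginal profit stays positive).
Efficient level: k* = 2 (marginal profit ≥ marginal noise damage through 2).
The homeowner must at least cover the airport's forgone profit from cutting 3→2: 140 = 140.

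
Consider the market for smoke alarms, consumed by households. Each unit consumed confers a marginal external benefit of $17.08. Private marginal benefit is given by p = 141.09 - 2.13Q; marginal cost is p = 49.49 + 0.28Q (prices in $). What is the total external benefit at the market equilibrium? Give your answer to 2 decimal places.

Market equilibrium (private): 49.49 + 0.28Q = 141.09 - 2.13Q → Q_m = 38.0083.
Total external benefit = MEB × Q_m = 17.08 × 38.0083 = 649.1818.

$649.18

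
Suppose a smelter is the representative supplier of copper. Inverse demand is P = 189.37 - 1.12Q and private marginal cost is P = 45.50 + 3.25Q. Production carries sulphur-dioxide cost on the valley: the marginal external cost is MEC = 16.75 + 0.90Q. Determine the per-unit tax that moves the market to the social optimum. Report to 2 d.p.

Social marginal cost = private MC + MEC = 62.25 + 4.15Q.
Set SMC = demand: 62.25 + 4.15Q = 189.37 - 1.12Q → Q* = 24.1214.
The Pigouvian tax equals MEC at Q*: 16.75 + 0.90×24.1214 = 38.4593.

tax = 38.46 per unit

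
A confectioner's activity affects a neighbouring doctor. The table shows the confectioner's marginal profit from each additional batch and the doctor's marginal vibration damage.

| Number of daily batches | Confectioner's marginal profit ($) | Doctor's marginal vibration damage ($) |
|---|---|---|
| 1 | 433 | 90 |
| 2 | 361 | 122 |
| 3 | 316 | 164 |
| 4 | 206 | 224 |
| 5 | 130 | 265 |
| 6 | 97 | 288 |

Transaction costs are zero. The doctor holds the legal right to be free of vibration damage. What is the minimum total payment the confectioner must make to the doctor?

Efficient level: marginal profit ≥ marginal vibration damage through level 3, so k* = 3.
With the doctor holding the right, the confectioner must at least compensate total damage at k*: 90 + 122 + 164 = 376.

$376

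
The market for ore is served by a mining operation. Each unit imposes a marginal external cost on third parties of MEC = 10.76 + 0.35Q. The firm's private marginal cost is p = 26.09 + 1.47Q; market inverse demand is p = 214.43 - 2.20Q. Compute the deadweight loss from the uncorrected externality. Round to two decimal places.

DWL = 102.60

Market equilibrium (private): 26.09 + 1.47Q = 214.43 - 2.20Q → Q_m = 51.3188.
Social marginal cost = private MC + MEC = 36.85 + 1.82Q.
Set SMC = demand: 36.85 + 1.82Q = 214.43 - 2.20Q → Q* = 44.1741.
The welfare-loss triangle has base |Q_m − Q*| and height MEC(Q_m) (the vertical gap between SMC and demand is zero at Q* and MEC at Q_m).
DWL = ½ × 7.1447 × 28.7216 = 102.6036.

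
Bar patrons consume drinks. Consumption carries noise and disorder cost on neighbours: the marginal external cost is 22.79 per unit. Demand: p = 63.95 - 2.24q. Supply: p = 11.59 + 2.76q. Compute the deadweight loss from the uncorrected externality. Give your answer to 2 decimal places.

DWL = 51.94

Market equilibrium (private): 11.59 + 2.76q = 63.95 - 2.24q → q_m = 10.4720.
Social marginal benefit = demand − MEC = 41.16 - 2.24q.
Set SMB = MC: 41.16 - 2.24q = 11.59 + 2.76q → q* = 5.9140.
The welfare-loss triangle has base |q_m − q*| and height MEC(q_m) (the vertical gap between SMB and MC is zero at q* and MEC at q_m).
DWL = ½ × 4.5580 × 22.7900 = 51.9384.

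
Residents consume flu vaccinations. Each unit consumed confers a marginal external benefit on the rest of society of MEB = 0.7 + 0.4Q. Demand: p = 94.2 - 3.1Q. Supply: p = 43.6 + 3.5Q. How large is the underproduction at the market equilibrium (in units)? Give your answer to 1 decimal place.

Market equilibrium (private): 43.6 + 3.5Q = 94.2 - 3.1Q → Q_m = 7.6667.
Social marginal benefit = demand + MEB = 94.9 - 2.7Q.
Set SMB = MC: 94.9 - 2.7Q = 43.6 + 3.5Q → Q* = 8.2742.
Gap = |7.6667 − 8.2742| = 0.6075.

0.6 units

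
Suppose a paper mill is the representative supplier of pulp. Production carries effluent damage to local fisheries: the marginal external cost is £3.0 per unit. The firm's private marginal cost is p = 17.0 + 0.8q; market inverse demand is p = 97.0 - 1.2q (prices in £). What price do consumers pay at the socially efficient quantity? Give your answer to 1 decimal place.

Social marginal cost = private MC + MEC = 20.0 + 0.8q.
Set SMC = demand: 20.0 + 0.8q = 97.0 - 1.2q → q* = 38.5000.
Consumer price on the demand curve at q*: 97.0 − 1.2×38.5000 = 50.8000.

P = £50.8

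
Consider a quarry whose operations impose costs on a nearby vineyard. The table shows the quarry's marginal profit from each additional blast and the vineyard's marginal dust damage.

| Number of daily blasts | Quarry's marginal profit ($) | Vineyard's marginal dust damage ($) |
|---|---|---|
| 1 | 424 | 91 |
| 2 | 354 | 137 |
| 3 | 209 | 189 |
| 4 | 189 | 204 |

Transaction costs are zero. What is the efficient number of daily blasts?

Bargaining reaches the level where marginal profit last exceeds marginal dust damage.
That holds through level 3 (209 ≥ 189) but not at 4 (189 < 204).

3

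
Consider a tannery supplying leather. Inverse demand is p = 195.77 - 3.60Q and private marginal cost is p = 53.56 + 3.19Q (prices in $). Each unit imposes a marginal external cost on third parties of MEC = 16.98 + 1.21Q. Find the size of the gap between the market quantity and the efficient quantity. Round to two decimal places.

Market equilibrium (private): 53.56 + 3.19Q = 195.77 - 3.60Q → Q_m = 20.9440.
Social marginal cost = private MC + MEC = 70.54 + 4.40Q.
Set SMC = demand: 70.54 + 4.40Q = 195.77 - 3.60Q → Q* = 15.6538.
Gap = |20.9440 − 15.6538| = 5.2902.

5.29 units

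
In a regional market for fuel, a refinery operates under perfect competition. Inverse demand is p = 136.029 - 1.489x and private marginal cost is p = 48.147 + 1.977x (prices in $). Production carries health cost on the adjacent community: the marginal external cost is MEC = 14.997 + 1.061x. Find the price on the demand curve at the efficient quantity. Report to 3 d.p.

Social marginal cost = private MC + MEC = 63.144 + 3.038x.
Set SMC = demand: 63.144 + 3.038x = 136.029 - 1.489x → x* = 16.1001.
Consumer price on the demand curve at x*: 136.029 − 1.489×16.1001 = 112.0560.

P = $112.056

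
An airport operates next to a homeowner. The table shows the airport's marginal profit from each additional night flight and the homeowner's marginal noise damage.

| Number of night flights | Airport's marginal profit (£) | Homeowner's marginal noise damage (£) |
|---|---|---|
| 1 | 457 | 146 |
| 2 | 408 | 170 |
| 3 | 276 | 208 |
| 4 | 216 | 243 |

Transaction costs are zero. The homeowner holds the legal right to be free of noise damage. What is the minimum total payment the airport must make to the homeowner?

Efficient level: marginal profit ≥ marginal noise damage through level 3, so k* = 3.
With the homeowner holding the right, the airport must at least compensate total damage at k*: 146 + 170 + 208 = 524.

£524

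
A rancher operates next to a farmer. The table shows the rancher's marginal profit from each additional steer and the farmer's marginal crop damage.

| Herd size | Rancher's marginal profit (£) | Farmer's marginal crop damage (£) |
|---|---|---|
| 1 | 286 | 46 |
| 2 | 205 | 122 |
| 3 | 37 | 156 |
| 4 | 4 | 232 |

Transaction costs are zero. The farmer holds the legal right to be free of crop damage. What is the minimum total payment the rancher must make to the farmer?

Efficient level: marginal profit ≥ marginal crop damage through level 2, so k* = 2.
With the farmer holding the right, the rancher must at least compensate total damage at k*: 46 + 122 = 168.

£168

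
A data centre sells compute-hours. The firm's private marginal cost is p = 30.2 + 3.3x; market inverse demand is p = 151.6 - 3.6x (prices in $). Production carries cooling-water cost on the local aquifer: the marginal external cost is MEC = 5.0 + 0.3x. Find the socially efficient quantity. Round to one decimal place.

x* = 16.2

Social marginal cost = private MC + MEC = 35.2 + 3.6x.
Set SMC = demand: 35.2 + 3.6x = 151.6 - 3.6x → x* = 16.1667.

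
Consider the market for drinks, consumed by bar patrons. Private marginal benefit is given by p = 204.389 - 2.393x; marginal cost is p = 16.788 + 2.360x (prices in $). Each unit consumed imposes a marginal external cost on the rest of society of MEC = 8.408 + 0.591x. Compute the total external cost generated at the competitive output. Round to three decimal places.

$792.218

Market equilibrium (private): 16.788 + 2.360x = 204.389 - 2.393x → x_m = 39.4700.
Total external cost = ∫₀^{x_m} (8.408 + 0.591x) dx = 8.408×39.4700 + ½×0.591×39.4700² = 792.2176.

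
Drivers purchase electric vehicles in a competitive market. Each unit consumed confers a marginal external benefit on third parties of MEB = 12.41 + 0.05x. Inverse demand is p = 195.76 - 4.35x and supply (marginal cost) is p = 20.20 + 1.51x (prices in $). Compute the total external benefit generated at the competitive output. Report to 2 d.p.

$394.23

Market equilibrium (private): 20.20 + 1.51x = 195.76 - 4.35x → x_m = 29.9590.
Total external benefit = ∫₀^{x_m} (12.41 + 0.05x) dx = 12.41×29.9590 + ½×0.05×29.9590² = 394.2297.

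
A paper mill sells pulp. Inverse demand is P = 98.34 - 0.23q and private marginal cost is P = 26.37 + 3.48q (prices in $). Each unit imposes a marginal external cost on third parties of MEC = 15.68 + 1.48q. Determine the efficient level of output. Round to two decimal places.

q* = 10.85

Social marginal cost = private MC + MEC = 42.05 + 4.96q.
Set SMC = demand: 42.05 + 4.96q = 98.34 - 0.23q → q* = 10.8459.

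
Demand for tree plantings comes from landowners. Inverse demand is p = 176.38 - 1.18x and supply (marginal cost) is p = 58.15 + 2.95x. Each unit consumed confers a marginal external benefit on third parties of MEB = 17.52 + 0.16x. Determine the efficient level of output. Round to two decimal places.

Social marginal benefit = demand + MEB = 193.90 - 1.02x.
Set SMB = MC: 193.90 - 1.02x = 58.15 + 2.95x → x* = 34.1940.

x* = 34.19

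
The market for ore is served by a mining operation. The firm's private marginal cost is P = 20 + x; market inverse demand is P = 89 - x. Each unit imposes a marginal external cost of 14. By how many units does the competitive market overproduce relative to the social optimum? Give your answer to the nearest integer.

Market equilibrium (private): 20 + x = 89 - x → x_m = 34.5000.
Social marginal cost = private MC + MEC = 34 + x.
Set SMC = demand: 34 + x = 89 - x → x* = 27.5000.
Gap = |34.5000 − 27.5000| = 7.0000.

7 units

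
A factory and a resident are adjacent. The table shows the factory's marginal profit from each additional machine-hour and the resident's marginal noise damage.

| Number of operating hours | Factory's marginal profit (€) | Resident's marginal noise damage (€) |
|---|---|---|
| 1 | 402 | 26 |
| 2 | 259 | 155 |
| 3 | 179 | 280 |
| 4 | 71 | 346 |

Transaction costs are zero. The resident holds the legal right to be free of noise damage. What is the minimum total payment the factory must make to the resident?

€181

Efficient level: marginal profit ≥ marginal noise damage through level 2, so k* = 2.
With the resident holding the right, the factory must at least compensate total damage at k*: 26 + 155 = 181.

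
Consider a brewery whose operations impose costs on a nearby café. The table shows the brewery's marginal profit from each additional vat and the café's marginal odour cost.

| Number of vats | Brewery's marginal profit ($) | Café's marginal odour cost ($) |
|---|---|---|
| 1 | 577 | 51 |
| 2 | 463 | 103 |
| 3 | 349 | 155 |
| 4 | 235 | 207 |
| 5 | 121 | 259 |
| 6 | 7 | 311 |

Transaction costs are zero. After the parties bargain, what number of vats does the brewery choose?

Bargaining reaches the level where marginal profit last exceeds marginal odour cost.
That holds through level 4 (235 ≥ 207) but not at 5 (121 < 259).

4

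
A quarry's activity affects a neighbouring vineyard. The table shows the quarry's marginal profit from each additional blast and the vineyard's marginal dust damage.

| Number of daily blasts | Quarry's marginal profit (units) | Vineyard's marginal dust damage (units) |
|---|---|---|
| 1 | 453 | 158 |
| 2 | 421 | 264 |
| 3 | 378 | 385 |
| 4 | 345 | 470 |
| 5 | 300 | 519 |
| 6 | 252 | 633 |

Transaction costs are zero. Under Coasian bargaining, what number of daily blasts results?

Bargaining reaches the level where marginal profit last exceeds marginal dust damage.
That holds through level 2 (421 ≥ 264) but not at 3 (378 < 385).

2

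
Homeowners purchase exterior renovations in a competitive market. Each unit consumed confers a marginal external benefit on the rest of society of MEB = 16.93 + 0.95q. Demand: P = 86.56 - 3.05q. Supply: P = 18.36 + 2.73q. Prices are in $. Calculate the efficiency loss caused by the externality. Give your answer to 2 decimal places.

DWL = $81.97

Market equilibrium (private): 18.36 + 2.73q = 86.56 - 3.05q → q_m = 11.7993.
Social marginal benefit = demand + MEB = 103.49 - 2.10q.
Set SMB = MC: 103.49 - 2.10q = 18.36 + 2.73q → q* = 17.6253.
Height of the DWL triangle at q_m is SMB(q_m) − MC(q_m) = MEB(q_m) = 28.1393.
DWL = ½ × 5.8260 × 28.1393 = 81.9698.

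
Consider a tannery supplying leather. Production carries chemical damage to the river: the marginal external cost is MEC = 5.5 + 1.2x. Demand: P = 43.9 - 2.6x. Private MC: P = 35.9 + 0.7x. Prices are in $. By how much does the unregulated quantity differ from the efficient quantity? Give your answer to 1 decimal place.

1.9 units

Market equilibrium (private): 35.9 + 0.7x = 43.9 - 2.6x → x_m = 2.4242.
Social marginal cost = private MC + MEC = 41.4 + 1.9x.
Set SMC = demand: 41.4 + 1.9x = 43.9 - 2.6x → x* = 0.5556.
Gap = |2.4242 − 0.5556| = 1.8686.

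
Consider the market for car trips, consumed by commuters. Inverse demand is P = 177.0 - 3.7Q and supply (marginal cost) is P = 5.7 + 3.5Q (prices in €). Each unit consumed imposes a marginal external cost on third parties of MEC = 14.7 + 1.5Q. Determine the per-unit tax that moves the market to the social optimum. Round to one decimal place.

Social marginal benefit = demand − MEC = 162.3 - 5.2Q.
Set SMB = MC: 162.3 - 5.2Q = 5.7 + 3.5Q → Q* = 18.0000.
The Pigouvian tax equals MEC at Q*: 14.7 + 1.5×18.0000 = 41.7000.

tax = €41.7 per unit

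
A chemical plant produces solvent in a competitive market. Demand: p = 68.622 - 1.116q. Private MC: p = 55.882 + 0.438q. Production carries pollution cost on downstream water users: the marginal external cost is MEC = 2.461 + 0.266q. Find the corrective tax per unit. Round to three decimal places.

Social marginal cost = private MC + MEC = 58.343 + 0.704q.
Set SMC = demand: 58.343 + 0.704q = 68.622 - 1.116q → q* = 5.6478.
The Pigouvian tax equals MEC at q*: 2.461 + 0.266×5.6478 = 3.9633.

tax = 3.963 per unit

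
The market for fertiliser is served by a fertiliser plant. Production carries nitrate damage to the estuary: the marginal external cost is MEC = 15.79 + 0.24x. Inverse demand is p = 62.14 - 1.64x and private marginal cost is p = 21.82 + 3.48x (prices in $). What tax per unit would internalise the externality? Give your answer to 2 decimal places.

Social marginal cost = private MC + MEC = 37.61 + 3.72x.
Set SMC = demand: 37.61 + 3.72x = 62.14 - 1.64x → x* = 4.5765.
The Pigouvian tax equals MEC at x*: 15.79 + 0.24×4.5765 = 16.8884.

tax = $16.89 per unit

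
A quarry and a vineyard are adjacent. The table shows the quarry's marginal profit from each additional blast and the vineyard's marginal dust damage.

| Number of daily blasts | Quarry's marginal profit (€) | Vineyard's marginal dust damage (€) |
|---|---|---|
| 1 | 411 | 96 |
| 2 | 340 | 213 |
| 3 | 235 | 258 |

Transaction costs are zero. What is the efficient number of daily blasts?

Bargaining reaches the level where marginal profit last exceeds marginal dust damage.
That holds through level 2 (340 ≥ 213) but not at 3 (235 < 258).

2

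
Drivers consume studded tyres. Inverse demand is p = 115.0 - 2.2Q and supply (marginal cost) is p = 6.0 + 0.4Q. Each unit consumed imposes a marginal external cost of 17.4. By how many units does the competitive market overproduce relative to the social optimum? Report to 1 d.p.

Market equilibrium (private): 6.0 + 0.4Q = 115.0 - 2.2Q → Q_m = 41.9231.
Social marginal benefit = demand − MEC = 97.6 - 2.2Q.
Set SMB = MC: 97.6 - 2.2Q = 6.0 + 0.4Q → Q* = 35.2308.
Gap = |41.9231 − 35.2308| = 6.6923.

6.7 units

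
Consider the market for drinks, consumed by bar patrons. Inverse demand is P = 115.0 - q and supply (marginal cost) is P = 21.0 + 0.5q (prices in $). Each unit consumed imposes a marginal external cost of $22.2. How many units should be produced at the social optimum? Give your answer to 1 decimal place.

Social marginal benefit = demand − MEC = 92.8 - q.
Set SMB = MC: 92.8 - q = 21.0 + 0.5q → q* = 47.8667.

q* = 47.9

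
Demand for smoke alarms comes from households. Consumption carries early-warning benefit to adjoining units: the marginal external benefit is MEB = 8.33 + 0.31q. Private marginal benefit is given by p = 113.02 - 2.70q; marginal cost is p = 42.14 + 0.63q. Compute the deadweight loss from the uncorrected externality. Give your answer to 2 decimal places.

DWL = 36.90

Market equilibrium (private): 42.14 + 0.63q = 113.02 - 2.70q → q_m = 21.2853.
Social marginal benefit = demand + MEB = 121.35 - 2.39q.
Set SMB = MC: 121.35 - 2.39q = 42.14 + 0.63q → q* = 26.2285.
Between q* and q_m the wedge SMB − MC runs linearly from 0 to MEB(q_m), so the loss is a triangle.
DWL = ½ × 4.9432 × 14.9284 = 36.8970.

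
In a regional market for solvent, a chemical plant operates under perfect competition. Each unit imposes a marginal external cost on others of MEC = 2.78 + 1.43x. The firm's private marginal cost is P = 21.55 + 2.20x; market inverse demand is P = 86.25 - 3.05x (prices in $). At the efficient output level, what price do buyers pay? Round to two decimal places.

Social marginal cost = private MC + MEC = 24.33 + 3.63x.
Set SMC = demand: 24.33 + 3.63x = 86.25 - 3.05x → x* = 9.2695.
Consumer price on the demand curve at x*: 86.25 − 3.05×9.2695 = 57.9780.

P = $57.98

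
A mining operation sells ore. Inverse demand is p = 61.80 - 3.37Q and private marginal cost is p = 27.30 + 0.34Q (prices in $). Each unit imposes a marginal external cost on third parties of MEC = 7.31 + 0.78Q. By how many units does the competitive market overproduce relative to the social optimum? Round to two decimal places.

3.24 units

Market equilibrium (private): 27.30 + 0.34Q = 61.80 - 3.37Q → Q_m = 9.2992.
Social marginal cost = private MC + MEC = 34.61 + 1.12Q.
Set SMC = demand: 34.61 + 1.12Q = 61.80 - 3.37Q → Q* = 6.0557.
Gap = |9.2992 − 6.0557| = 3.2435.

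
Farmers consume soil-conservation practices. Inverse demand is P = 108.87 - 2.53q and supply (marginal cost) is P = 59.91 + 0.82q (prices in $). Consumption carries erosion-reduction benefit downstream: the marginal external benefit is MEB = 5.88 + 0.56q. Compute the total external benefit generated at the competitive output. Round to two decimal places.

$145.74

Market equilibrium (private): 59.91 + 0.82q = 108.87 - 2.53q → q_m = 14.6149.
Total external benefit = ∫₀^{q_m} (5.88 + 0.56q) dq = 5.88×14.6149 + ½×0.56×14.6149² = 145.7423.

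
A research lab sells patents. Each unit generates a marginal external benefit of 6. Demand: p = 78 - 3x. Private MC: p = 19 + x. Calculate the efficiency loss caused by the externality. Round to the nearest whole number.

Market equilibrium (private): 19 + x = 78 - 3x → x_m = 14.7500.
Social marginal cost = private MC − MEB = 13 + x.
Set SMC = demand: 13 + x = 78 - 3x → x* = 16.2500.
Height of the DWL triangle at x_m is demand(x_m) − SMC(x_m) = MEB(x_m) = 6.0000.
DWL = ½ × 1.5000 × 6.0000 = 4.5000.

DWL = 5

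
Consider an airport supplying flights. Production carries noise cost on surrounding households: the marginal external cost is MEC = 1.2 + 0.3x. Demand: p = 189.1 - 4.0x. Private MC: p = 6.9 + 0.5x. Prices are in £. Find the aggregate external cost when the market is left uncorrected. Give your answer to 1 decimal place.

£294.5

Market equilibrium (private): 6.9 + 0.5x = 189.1 - 4.0x → x_m = 40.4889.
Total external cost = ∫₀^{x_m} (1.2 + 0.3x) dx = 1.2×40.4889 + ½×0.3×40.4889² = 294.4893.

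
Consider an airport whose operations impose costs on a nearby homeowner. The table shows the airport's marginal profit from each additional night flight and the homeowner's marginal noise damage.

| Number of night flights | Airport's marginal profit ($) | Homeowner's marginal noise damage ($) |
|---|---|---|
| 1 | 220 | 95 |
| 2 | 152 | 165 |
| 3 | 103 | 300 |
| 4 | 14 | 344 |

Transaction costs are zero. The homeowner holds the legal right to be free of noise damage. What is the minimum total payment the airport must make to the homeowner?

Efficient level: marginal profit ≥ marginal noise damage through level 1, so k* = 1.
With the homeowner holding the right, the airport must at least compensate total damage at k*: 95 = 95.

$95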